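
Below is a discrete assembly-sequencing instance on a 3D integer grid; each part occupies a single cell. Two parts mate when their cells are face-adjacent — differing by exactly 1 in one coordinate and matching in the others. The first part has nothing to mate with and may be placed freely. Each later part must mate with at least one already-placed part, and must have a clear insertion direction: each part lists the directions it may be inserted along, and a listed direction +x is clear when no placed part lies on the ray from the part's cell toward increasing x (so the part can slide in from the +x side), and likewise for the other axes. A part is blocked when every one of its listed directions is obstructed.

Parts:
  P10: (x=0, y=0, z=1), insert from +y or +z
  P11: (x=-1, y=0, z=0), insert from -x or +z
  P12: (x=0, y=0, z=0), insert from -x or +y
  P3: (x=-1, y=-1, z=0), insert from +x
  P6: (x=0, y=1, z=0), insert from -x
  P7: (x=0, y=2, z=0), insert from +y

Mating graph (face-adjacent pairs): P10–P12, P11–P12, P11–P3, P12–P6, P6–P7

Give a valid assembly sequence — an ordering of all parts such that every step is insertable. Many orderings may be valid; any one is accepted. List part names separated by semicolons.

1. P3@(-1, -1, 0) [+x clear] — {P3}
2. P11@(-1, 0, 0) [-x clear] — {P11, P3}
3. P12@(0, 0, 0) [+y clear] — {P11, P12, P3}
4. P6@(0, 1, 0) [-x clear] — {P11, P12, P3, P6}
5. P10@(0, 0, 1) [+y clear] — {P10, P11, P12, P3, P6}
6. P7@(0, 2, 0) [+y clear] — {P10, P11, P12, P3, P6, P7}

P3; P11; P12; P6; P10; P7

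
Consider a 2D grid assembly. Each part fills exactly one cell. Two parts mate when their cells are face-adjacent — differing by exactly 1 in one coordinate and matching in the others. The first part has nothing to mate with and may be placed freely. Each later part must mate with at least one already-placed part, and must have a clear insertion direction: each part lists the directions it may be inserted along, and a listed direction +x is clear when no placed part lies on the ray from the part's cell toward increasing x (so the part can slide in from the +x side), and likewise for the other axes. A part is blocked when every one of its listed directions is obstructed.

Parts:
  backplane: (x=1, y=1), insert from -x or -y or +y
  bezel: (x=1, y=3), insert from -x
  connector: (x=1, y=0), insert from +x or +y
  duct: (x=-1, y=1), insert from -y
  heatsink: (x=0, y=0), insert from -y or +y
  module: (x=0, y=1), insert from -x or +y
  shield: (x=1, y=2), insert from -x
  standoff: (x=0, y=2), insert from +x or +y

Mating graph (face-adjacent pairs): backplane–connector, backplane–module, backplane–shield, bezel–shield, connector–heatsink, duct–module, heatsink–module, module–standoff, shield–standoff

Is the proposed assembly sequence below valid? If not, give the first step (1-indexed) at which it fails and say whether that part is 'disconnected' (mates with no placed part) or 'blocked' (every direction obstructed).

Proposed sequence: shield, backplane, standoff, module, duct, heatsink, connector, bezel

1. shield@(1, 2) [-x clear] — {shield}
2. backplane@(1, 1) [-x clear] — {backplane, shield}
3. standoff@(0, 2) [+y clear] — {backplane, shield, standoff}
4. module@(0, 1) [-x clear] — {backplane, module, shield, standoff}
5. duct@(-1, 1) [-y clear] — {backplane, duct, module, shield, standoff}
6. heatsink@(0, 0) [-y clear] — {backplane, duct, heatsink, module, shield, standoff}
7. connector@(1, 0) [+x clear] — {backplane, connector, duct, heatsink, module, shield, standoff}
8. bezel@(1, 3) [-x clear] — {backplane, bezel, connector, duct, heatsink, module, shield, standoff}

Valid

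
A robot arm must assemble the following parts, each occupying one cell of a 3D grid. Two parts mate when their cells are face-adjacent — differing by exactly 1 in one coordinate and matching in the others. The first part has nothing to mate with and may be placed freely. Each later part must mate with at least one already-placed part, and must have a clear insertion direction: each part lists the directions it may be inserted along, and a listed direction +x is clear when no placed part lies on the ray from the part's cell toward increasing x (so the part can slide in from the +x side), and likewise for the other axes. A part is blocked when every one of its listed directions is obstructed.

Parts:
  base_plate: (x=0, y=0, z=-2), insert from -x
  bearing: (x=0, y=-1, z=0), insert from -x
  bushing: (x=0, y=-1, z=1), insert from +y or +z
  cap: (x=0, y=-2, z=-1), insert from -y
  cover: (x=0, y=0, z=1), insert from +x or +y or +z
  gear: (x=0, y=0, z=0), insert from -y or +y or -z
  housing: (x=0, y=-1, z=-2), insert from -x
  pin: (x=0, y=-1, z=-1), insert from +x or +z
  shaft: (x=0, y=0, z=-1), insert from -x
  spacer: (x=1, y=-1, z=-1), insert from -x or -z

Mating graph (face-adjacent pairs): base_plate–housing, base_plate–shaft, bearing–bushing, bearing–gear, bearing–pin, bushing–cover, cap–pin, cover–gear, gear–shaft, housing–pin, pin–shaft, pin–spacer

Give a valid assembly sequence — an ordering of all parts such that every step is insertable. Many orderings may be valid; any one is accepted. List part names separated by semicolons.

1. base_plate@(0, 0, -2) [-x clear] — {base_plate}
2. shaft@(0, 0, -1) [-x clear] — {base_plate, shaft}
3. housing@(0, -1, -2) [-x clear] — {base_plate, housing, shaft}
4. gear@(0, 0, 0) [-y clear] — {base_plate, gear, housing, shaft}
5. bearing@(0, -1, 0) [-x clear] — {base_plate, bearing, gear, housing, shaft}
6. cover@(0, 0, 1) [+x clear] — {base_plate, bearing, cover, gear, housing, shaft}
7. pin@(0, -1, -1) [+x clear] — {base_plate, bearing, cover, gear, housing, pin, shaft}
8. cap@(0, -2, -1) [-y clear] — {base_plate, bearing, cap, cover, gear, housing, pin, shaft}
9. spacer@(1, -1, -1) [-z clear] — {base_plate, bearing, cap, cover, gear, housing, pin, shaft, spacer}
10. bushing@(0, -1, 1) [+z clear] — {base_plate, bearing, bushing, cap, cover, gear, housing, pin, shaft, spacer}

base_plate; shaft; housing; gear; bearing; cover; pin; cap; spacer; bushing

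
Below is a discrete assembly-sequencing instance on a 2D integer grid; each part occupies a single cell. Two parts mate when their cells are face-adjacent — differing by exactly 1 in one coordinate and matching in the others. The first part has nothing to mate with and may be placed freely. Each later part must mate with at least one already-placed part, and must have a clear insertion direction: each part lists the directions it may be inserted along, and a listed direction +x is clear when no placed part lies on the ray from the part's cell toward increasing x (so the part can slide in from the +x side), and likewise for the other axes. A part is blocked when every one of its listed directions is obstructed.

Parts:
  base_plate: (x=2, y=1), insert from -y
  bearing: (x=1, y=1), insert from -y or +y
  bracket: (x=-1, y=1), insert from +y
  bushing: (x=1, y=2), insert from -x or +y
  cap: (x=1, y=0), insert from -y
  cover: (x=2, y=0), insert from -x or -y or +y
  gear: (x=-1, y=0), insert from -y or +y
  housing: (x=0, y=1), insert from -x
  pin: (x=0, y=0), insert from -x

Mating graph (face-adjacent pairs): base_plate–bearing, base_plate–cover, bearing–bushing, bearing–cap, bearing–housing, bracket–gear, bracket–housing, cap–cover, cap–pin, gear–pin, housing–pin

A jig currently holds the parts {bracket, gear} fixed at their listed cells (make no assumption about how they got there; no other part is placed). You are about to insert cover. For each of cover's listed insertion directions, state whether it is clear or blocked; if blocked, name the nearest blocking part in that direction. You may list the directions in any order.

+y: clear; -x: blocked by gear; -y: clear

-x: nearest on ray is gear@(-1, 0) ⇒ blocked
-y: ray from cover(2, 0) has no placed part ⇒ clear
+y: ray from cover(2, 0) has no placed part ⇒ clear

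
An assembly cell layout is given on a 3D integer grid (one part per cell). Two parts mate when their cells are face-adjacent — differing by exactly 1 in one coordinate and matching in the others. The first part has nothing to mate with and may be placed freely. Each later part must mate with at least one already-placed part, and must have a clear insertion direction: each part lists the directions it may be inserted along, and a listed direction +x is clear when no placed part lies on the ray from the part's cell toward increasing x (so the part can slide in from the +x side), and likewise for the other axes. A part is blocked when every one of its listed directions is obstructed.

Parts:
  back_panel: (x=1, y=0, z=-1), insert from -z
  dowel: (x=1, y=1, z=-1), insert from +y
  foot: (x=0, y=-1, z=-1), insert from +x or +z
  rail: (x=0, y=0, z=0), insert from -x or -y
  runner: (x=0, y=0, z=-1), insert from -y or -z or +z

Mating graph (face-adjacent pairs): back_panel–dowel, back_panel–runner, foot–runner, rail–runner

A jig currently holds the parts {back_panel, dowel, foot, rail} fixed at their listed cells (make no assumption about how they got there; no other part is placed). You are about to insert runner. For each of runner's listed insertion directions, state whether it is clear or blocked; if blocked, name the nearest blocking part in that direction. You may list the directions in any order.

+z: blocked by rail; -y: blocked by foot; -z: clear

-y: nearest on ray is foot@(0, -1, -1) ⇒ blocked
-z: ray from runner(0, 0, -1) has no placed part ⇒ clear
+z: nearest on ray is rail@(0, 0, 0) ⇒ blocked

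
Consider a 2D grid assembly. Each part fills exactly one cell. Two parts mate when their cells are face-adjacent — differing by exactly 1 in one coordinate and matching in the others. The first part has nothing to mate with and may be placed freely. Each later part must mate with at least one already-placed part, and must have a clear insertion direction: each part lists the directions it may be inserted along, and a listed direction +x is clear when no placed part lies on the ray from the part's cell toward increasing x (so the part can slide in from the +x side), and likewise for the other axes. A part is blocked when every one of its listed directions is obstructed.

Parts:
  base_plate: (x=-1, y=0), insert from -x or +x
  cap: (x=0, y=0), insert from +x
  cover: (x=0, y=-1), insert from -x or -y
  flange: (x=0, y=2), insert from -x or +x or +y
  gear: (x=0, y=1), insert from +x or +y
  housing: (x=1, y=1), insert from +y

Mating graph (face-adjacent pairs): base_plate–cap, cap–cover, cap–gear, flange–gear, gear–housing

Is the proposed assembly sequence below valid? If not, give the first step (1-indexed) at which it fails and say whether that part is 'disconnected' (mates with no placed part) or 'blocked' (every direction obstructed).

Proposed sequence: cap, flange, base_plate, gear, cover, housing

Invalid at step 2 (disconnected)

1. cap@(0, 0) [+x clear] — {cap}
2. flange@(0, 2) — no placed neighbour ⇒ disconnected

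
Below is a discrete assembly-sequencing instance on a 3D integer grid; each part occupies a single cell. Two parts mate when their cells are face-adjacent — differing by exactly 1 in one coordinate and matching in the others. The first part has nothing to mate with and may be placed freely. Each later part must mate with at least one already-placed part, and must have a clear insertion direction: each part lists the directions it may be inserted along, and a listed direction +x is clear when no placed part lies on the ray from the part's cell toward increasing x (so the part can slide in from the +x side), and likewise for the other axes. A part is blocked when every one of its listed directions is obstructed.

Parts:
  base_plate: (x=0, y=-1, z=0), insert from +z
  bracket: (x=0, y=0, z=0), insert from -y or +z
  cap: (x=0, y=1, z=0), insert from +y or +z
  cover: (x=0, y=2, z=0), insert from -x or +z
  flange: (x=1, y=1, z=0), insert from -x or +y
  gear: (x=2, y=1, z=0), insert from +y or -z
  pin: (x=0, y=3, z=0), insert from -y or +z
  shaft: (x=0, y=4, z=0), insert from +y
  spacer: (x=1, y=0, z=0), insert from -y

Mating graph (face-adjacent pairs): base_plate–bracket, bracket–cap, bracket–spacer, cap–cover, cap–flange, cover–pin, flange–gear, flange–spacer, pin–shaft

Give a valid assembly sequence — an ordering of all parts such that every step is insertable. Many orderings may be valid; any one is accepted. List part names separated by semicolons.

1. pin@(0, 3, 0) [-y clear] — {pin}
2. cover@(0, 2, 0) [-x clear] — {cover, pin}
3. cap@(0, 1, 0) [+z clear] — {cap, cover, pin}
4. bracket@(0, 0, 0) [-y clear] — {bracket, cap, cover, pin}
5. flange@(1, 1, 0) [+y clear] — {bracket, cap, cover, flange, pin}
6. spacer@(1, 0, 0) [-y clear] — {bracket, cap, cover, flange, pin, spacer}
7. gear@(2, 1, 0) [+y clear] — {bracket, cap, cover, flange, gear, pin, spacer}
8. shaft@(0, 4, 0) [+y clear] — {bracket, cap, cover, flange, gear, pin, shaft, spacer}
9. base_plate@(0, -1, 0) [+z clear] — {base_plate, bracket, cap, cover, flange, gear, pin, shaft, spacer}

pin; cover; cap; bracket; flange; spacer; gear; shaft; base_plate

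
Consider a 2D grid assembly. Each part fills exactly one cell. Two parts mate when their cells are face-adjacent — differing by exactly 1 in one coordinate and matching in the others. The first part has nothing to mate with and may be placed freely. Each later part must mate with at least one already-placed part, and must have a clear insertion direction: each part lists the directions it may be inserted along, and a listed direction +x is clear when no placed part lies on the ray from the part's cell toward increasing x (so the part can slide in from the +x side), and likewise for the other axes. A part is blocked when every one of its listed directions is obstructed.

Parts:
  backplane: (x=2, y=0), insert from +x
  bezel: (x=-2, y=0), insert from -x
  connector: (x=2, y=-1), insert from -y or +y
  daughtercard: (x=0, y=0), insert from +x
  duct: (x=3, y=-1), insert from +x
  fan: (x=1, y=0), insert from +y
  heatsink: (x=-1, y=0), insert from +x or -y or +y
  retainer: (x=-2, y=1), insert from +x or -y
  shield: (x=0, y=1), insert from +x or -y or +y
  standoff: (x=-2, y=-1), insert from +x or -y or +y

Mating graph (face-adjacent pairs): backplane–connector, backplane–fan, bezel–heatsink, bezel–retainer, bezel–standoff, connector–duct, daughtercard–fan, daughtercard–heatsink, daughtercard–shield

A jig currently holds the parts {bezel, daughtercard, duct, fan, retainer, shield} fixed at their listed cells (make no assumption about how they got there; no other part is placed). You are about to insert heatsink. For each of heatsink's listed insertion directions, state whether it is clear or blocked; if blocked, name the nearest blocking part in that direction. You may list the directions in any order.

+x: blocked by daughtercard; +y: clear; -y: clear

+x: nearest on ray is daughtercard@(0, 0) ⇒ blocked
-y: ray from heatsink(-1, 0) has no placed part ⇒ clear
+y: ray from heatsink(-1, 0) has no placed part ⇒ clear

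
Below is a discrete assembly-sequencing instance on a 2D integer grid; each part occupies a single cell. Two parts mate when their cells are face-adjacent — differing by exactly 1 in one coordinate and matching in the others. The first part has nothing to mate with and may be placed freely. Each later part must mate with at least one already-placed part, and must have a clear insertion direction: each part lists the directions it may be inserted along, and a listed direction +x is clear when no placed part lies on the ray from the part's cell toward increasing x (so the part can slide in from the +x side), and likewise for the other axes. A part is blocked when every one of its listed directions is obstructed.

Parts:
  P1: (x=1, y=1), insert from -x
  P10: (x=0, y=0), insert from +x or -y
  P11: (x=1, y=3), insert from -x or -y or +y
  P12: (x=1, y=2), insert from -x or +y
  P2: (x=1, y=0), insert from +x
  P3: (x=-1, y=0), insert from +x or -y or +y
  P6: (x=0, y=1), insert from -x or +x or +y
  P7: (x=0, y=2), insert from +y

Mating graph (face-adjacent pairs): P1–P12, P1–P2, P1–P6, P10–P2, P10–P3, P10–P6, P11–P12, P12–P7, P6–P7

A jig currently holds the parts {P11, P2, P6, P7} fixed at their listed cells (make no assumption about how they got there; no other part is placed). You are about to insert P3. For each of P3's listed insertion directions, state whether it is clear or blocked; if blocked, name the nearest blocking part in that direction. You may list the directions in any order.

+x: blocked by P2; +y: clear; -y: clear

+x: nearest on ray is P2@(1, 0) ⇒ blocked
-y: ray from P3(-1, 0) has no placed part ⇒ clear
+y: ray from P3(-1, 0) has no placed part ⇒ clear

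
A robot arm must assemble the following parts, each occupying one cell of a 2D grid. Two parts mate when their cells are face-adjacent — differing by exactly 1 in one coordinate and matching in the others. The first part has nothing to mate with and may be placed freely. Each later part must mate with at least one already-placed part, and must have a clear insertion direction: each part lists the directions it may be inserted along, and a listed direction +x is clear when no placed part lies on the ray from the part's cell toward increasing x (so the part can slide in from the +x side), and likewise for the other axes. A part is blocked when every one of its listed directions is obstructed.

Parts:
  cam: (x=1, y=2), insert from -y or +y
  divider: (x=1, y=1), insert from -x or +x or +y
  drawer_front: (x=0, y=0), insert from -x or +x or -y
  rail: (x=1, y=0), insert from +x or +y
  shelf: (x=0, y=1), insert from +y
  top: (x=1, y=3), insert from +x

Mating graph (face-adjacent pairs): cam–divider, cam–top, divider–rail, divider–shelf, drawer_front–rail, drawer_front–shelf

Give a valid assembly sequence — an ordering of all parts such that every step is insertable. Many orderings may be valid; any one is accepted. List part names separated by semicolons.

1. rail@(1, 0) [+x clear] — {rail}
2. drawer_front@(0, 0) [-x clear] — {drawer_front, rail}
3. shelf@(0, 1) [+y clear] — {drawer_front, rail, shelf}
4. divider@(1, 1) [+x clear] — {divider, drawer_front, rail, shelf}
5. cam@(1, 2) [+y clear] — {cam, divider, drawer_front, rail, shelf}
6. top@(1, 3) [+x clear] — {cam, divider, drawer_front, rail, shelf, top}

rail; drawer_front; shelf; divider; cam; top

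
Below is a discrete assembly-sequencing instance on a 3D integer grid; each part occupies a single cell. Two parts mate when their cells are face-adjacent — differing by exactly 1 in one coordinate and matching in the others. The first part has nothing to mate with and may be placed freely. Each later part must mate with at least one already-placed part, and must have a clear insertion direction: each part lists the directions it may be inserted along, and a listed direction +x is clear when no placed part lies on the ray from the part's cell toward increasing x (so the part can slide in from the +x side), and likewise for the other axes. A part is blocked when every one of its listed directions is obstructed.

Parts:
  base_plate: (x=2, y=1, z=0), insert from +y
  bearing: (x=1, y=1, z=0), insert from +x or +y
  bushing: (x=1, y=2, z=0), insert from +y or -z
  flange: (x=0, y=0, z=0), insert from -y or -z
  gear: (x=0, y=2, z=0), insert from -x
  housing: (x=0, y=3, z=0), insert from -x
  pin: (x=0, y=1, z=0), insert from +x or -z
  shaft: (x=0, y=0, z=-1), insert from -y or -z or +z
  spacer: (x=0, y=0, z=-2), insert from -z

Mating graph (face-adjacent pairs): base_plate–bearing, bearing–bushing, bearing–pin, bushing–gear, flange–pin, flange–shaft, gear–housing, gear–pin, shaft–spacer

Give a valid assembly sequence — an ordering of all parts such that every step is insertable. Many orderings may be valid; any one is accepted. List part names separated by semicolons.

1. gear@(0, 2, 0) [-x clear] — {gear}
2. housing@(0, 3, 0) [-x clear] — {gear, housing}
3. bushing@(1, 2, 0) [+y clear] — {bushing, gear, housing}
4. bearing@(1, 1, 0) [+x clear] — {bearing, bushing, gear, housing}
5. base_plate@(2, 1, 0) [+y clear] — {base_plate, bearing, bushing, gear, housing}
6. pin@(0, 1, 0) [-z clear] — {base_plate, bearing, bushing, gear, housing, pin}
7. flange@(0, 0, 0) [-y clear] — {base_plate, bearing, bushing, flange, gear, housing, pin}
8. shaft@(0, 0, -1) [-y clear] — {base_plate, bearing, bushing, flange, gear, housing, pin, shaft}
9. spacer@(0, 0, -2) [-z clear] — {base_plate, bearing, bushing, flange, gear, housing, pin, shaft, spacer}

gear; housing; bushing; bearing; base_plate; pin; flange; shaft; spacer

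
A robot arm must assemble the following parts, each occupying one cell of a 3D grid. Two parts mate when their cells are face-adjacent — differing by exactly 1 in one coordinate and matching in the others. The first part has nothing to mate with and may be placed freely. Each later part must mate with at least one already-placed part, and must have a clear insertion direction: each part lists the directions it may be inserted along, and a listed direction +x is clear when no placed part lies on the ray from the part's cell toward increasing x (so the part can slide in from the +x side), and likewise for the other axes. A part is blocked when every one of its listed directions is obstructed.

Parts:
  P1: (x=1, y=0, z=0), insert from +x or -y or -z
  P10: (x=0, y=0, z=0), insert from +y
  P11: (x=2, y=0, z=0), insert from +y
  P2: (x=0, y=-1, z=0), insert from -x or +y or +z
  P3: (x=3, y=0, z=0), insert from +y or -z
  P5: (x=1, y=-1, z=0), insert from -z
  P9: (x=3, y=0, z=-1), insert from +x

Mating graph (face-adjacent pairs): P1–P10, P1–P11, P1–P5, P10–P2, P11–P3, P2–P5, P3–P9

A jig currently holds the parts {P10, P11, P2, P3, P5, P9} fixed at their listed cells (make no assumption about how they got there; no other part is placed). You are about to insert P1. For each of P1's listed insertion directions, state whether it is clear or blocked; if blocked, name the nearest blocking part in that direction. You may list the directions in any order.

+x: blocked by P11; -y: blocked by P5; -z: clear

+x: nearest on ray is P11@(2, 0, 0) ⇒ blocked
-y: nearest on ray is P5@(1, -1, 0) ⇒ blocked
-z: ray from P1(1, 0, 0) has no placed part ⇒ clear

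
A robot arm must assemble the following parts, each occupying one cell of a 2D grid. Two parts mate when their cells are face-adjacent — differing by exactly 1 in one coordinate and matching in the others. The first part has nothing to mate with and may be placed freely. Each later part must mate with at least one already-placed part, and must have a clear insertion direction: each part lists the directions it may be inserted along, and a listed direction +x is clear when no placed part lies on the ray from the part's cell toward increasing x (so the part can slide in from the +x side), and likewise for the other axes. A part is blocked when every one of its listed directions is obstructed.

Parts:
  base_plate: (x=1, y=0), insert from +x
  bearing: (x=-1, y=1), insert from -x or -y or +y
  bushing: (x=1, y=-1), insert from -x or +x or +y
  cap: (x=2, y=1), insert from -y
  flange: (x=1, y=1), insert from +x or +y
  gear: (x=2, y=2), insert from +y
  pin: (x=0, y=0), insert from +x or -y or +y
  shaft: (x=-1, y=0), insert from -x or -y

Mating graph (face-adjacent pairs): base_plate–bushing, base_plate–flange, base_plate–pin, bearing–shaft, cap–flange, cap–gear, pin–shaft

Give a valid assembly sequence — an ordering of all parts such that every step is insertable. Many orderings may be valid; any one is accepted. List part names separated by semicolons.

bushing; base_plate; pin; flange; cap; gear; shaft; bearing

1. bushing@(1, -1) [-x clear] — {bushing}
2. base_plate@(1, 0) [+x clear] — {base_plate, bushing}
3. pin@(0, 0) [-y clear] — {base_plate, bushing, pin}
4. flange@(1, 1) [+x clear] — {base_plate, bushing, flange, pin}
5. cap@(2, 1) [-y clear] — {base_plate, bushing, cap, flange, pin}
6. gear@(2, 2) [+y clear] — {base_plate, bushing, cap, flange, gear, pin}
7. shaft@(-1, 0) [-x clear] — {base_plate, bushing, cap, flange, gear, pin, shaft}
8. bearing@(-1, 1) [-x clear] — {base_plate, bearing, bushing, cap, flange, gear, pin, shaft}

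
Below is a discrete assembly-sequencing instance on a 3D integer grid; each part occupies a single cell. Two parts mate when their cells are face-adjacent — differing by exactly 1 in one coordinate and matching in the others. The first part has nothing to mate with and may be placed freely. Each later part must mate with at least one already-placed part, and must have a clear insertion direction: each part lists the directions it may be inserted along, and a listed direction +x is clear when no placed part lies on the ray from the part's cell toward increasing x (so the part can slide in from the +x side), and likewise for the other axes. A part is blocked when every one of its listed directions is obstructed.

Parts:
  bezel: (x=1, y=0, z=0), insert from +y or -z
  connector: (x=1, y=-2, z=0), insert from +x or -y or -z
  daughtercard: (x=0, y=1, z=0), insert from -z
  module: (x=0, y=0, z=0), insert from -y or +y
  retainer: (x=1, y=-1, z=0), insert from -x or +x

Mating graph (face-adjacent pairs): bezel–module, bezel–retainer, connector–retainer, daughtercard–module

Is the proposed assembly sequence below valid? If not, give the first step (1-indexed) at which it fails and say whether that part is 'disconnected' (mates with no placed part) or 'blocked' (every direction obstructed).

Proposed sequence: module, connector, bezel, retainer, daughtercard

1. module@(0, 0, 0) [-y clear] — {module}
2. connector@(1, -2, 0) — no placed neighbour ⇒ disconnected

Invalid at step 2 (disconnected)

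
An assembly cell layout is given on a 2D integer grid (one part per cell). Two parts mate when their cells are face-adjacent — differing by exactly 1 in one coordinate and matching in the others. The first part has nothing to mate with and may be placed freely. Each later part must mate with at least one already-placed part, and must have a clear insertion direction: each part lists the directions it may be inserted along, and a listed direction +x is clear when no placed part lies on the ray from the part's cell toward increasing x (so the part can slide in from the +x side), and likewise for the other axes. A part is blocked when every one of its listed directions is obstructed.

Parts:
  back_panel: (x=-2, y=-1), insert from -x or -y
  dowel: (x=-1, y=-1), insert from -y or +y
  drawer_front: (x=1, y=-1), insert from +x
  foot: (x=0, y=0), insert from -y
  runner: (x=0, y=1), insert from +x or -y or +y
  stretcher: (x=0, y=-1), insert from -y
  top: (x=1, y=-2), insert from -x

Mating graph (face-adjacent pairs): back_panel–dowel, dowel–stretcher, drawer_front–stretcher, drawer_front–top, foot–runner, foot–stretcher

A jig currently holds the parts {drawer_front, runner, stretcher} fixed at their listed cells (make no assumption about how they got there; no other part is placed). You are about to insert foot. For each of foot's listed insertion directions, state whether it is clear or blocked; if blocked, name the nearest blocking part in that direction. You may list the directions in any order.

-y: nearest on ray is stretcher@(0, -1) ⇒ blocked

-y: blocked by stretcher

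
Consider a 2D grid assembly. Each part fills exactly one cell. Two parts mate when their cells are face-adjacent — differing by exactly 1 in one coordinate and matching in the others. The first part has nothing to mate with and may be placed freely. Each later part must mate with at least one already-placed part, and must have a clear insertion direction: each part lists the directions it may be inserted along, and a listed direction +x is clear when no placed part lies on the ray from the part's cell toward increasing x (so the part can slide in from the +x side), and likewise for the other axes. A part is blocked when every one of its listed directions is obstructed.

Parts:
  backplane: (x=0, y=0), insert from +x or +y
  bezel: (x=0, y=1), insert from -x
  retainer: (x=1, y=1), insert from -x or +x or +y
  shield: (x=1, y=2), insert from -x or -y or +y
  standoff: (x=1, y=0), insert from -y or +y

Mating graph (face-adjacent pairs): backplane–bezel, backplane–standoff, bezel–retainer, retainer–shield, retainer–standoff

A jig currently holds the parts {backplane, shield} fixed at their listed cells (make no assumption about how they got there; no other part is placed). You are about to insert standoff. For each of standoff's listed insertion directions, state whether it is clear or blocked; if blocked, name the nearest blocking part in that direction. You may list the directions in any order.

-y: ray from standoff(1, 0) has no placed part ⇒ clear
+y: nearest on ray is shield@(1, 2) ⇒ blocked

+y: blocked by shield; -y: clear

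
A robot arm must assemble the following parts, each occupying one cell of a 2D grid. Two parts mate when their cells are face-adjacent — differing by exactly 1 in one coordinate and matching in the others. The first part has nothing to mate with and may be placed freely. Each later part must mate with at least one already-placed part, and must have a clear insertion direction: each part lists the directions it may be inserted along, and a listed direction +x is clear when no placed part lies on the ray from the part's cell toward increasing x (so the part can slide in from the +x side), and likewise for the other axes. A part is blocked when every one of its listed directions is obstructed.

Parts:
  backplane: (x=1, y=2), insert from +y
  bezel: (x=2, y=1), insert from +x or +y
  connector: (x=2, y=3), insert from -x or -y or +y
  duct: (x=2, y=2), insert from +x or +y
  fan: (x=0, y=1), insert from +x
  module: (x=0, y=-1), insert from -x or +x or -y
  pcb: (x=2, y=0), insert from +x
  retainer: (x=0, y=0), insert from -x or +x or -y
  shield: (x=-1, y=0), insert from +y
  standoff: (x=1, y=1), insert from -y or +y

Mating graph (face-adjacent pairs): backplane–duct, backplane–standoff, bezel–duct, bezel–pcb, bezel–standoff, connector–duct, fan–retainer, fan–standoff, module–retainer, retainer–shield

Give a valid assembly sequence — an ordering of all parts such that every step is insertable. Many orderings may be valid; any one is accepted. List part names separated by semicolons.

module; retainer; shield; fan; standoff; bezel; duct; connector; backplane; pcb

1. module@(0, -1) [-x clear] — {module}
2. retainer@(0, 0) [-x clear] — {module, retainer}
3. shield@(-1, 0) [+y clear] — {module, retainer, shield}
4. fan@(0, 1) [+x clear] — {fan, module, retainer, shield}
5. standoff@(1, 1) [-y clear] — {fan, module, retainer, shield, standoff}
6. bezel@(2, 1) [+x clear] — {bezel, fan, module, retainer, shield, standoff}
7. duct@(2, 2) [+x clear] — {bezel, duct, fan, module, retainer, shield, standoff}
8. connector@(2, 3) [-x clear] — {bezel, connector, duct, fan, module, retainer, shield, standoff}
9. backplane@(1, 2) [+y clear] — {backplane, bezel, connector, duct, fan, module, retainer, shield, standoff}
10. pcb@(2, 0) [+x clear] — {backplane, bezel, connector, duct, fan, module, pcb, retainer, shield, standoff}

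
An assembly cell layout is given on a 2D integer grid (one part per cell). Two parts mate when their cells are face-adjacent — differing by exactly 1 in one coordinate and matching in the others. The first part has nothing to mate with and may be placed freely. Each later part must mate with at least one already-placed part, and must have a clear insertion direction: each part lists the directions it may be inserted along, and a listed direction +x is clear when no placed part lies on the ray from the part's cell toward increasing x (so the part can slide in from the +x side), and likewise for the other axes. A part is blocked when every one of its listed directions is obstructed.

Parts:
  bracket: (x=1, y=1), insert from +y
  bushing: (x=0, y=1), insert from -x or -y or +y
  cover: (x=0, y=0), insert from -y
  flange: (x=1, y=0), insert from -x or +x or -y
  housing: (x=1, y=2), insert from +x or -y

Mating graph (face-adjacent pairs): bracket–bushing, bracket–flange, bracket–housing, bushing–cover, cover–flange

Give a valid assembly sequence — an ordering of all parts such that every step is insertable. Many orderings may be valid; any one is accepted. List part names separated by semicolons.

1. bracket@(1, 1) [+y clear] — {bracket}
2. bushing@(0, 1) [-x clear] — {bracket, bushing}
3. housing@(1, 2) [+x clear] — {bracket, bushing, housing}
4. cover@(0, 0) [-y clear] — {bracket, bushing, cover, housing}
5. flange@(1, 0) [+x clear] — {bracket, bushing, cover, flange, housing}

bracket; bushing; housing; cover; flange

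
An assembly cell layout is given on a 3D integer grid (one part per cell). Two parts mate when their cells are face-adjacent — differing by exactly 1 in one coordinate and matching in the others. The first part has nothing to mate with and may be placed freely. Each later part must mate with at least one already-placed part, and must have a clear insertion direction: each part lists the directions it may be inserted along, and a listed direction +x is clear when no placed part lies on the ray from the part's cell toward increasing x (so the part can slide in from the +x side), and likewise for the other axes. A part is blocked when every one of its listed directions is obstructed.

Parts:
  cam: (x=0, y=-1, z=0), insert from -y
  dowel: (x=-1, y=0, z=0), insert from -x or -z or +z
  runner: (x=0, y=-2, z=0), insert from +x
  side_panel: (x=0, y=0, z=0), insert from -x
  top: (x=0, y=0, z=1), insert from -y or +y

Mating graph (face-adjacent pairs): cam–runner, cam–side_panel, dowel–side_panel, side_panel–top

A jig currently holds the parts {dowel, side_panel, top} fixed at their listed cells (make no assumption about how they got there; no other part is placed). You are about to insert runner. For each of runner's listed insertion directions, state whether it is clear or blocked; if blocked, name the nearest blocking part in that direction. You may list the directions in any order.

+x: ray from runner(0, -2, 0) has no placed part ⇒ clear

+x: clear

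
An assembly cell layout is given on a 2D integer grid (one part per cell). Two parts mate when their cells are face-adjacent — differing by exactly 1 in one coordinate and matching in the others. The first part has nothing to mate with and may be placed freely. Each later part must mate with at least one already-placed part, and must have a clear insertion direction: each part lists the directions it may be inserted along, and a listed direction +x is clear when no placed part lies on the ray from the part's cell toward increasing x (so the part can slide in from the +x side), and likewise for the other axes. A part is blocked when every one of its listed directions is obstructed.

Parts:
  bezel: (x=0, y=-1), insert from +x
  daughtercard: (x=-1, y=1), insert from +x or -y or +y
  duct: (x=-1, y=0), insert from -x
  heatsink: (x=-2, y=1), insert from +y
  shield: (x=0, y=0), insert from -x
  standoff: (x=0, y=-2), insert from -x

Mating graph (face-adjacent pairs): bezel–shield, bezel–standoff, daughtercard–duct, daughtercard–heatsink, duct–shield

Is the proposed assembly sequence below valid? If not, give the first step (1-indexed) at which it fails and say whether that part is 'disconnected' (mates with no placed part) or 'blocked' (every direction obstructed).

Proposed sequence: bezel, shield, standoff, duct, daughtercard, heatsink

1. bezel@(0, -1) [+x clear] — {bezel}
2. shield@(0, 0) [-x clear] — {bezel, shield}
3. standoff@(0, -2) [-x clear] — {bezel, shield, standoff}
4. duct@(-1, 0) [-x clear] — {bezel, duct, shield, standoff}
5. daughtercard@(-1, 1) [+x clear] — {bezel, daughtercard, duct, shield, standoff}
6. heatsink@(-2, 1) [+y clear] — {bezel, daughtercard, duct, heatsink, shield, standoff}

Valid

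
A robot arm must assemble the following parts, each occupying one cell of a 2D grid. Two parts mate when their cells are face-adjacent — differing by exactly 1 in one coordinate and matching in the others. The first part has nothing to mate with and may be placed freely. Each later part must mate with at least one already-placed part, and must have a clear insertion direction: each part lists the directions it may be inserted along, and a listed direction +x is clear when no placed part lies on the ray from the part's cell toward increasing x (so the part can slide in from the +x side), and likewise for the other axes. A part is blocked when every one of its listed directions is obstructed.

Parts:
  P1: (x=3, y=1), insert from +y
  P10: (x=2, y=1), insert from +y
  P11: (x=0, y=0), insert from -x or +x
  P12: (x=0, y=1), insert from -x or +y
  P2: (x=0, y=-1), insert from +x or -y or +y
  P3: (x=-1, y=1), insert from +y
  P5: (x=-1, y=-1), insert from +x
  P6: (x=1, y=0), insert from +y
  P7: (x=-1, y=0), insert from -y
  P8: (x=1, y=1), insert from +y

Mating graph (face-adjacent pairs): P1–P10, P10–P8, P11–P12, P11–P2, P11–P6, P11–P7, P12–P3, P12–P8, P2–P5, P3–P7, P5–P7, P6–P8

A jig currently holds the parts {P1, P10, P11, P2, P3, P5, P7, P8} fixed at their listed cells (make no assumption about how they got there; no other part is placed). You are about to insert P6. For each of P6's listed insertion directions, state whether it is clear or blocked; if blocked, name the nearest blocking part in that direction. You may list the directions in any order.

+y: nearest on ray is P8@(1, 1) ⇒ blocked

+y: blocked by P8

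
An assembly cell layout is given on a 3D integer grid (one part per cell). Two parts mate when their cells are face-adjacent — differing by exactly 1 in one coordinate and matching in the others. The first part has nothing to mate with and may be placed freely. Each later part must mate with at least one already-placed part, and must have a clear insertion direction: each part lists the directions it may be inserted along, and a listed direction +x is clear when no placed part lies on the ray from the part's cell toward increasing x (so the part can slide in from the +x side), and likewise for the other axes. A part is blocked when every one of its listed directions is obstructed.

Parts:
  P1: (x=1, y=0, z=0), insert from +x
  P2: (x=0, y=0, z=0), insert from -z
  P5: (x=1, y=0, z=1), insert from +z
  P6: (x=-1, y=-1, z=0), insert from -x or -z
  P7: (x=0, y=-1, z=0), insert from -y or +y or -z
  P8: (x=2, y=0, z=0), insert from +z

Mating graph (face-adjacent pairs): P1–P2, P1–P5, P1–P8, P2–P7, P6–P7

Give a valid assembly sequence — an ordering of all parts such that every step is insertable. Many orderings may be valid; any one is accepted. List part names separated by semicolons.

1. P2@(0, 0, 0) [-z clear] — {P2}
2. P7@(0, -1, 0) [-y clear] — {P2, P7}
3. P6@(-1, -1, 0) [-x clear] — {P2, P6, P7}
4. P1@(1, 0, 0) [+x clear] — {P1, P2, P6, P7}
5. P5@(1, 0, 1) [+z clear] — {P1, P2, P5, P6, P7}
6. P8@(2, 0, 0) [+z clear] — {P1, P2, P5, P6, P7, P8}

P2; P7; P6; P1; P5; P8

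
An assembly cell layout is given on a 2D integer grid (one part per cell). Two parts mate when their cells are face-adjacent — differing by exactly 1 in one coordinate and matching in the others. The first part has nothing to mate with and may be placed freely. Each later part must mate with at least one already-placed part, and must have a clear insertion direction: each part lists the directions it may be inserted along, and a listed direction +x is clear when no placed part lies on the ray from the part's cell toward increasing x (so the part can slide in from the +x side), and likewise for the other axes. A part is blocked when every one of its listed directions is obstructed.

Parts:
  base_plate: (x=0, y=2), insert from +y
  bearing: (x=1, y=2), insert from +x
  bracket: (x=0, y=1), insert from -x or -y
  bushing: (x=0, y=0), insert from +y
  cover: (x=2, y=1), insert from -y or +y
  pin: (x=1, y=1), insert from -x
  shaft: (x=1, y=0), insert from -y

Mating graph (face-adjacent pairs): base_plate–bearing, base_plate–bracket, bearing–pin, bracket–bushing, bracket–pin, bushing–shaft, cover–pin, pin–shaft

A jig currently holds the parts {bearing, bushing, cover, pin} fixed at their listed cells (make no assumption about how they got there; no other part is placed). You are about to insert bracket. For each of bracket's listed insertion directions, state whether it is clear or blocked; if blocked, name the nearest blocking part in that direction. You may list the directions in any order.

-x: clear; -y: blocked by bushing

-x: ray from bracket(0, 1) has no placed part ⇒ clear
-y: nearest on ray is bushing@(0, 0) ⇒ blocked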